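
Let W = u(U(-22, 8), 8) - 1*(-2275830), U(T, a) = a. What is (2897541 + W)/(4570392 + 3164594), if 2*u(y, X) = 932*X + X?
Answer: 5177103/7734986 ≈ 0.66931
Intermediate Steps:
u(y, X) = 933*X/2 (u(y, X) = (932*X + X)/2 = (933*X)/2 = 933*X/2)
W = 2279562 (W = (933/2)*8 - 1*(-2275830) = 3732 + 2275830 = 2279562)
(2897541 + W)/(4570392 + 3164594) = (2897541 + 2279562)/(4570392 + 3164594) = 5177103/7734986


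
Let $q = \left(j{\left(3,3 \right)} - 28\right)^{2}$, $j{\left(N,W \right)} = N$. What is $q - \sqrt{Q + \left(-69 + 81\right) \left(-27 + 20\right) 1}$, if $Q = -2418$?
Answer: $625 - 3 i \sqrt{278} \approx 625.0 - 50.02 i$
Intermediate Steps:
$q = 625$ ($q = \left(3 - 28\right)^{2} = \left(-25\right)^{2} = 625$)
$q - \sqrt{Q + \left(-69 + 81\right) \left(-27 + 20\right) 1} = 625 - \sqrt{-2418 + \left(-69 + 81\right) \left(-27 + 20\right) 1} = 625 - \sqrt{-2418 + 12 \left(-7\right) 1} = 625 - \sqrt{-2418 - 84} = 625 - \sqrt{-2502} = 625 - 3 i \sqrt{278}$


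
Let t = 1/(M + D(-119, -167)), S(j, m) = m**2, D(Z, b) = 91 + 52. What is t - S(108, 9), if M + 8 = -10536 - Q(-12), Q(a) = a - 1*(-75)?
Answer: -847585/10464 ≈ -81.000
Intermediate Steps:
Q(a) = 75 + a (Q(a) = a + 75 = 75 + a)
D(Z, b) = 143
M = -10607 (M = -8 + (-10536 - (75 - 12)) = -8 + (-10536 - 1*63) = -8 + (-10536 - 63) = -8 - 10599 = -10607)
t = -1/10464 (t = 1/(-10607 + 143) = 1/(-10464) = -1/10464 ≈ -9.5566e-5)
t - S(108, 9) = -1/10464 - 1*9**2 = -1/10464 - 1*81 = -1/10464 - 81 = -847585/10464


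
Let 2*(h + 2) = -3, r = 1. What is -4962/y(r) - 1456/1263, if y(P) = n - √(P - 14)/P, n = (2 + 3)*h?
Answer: 436831108/1612851 - 19848*I*√13/1277 ≈ 270.84 - 56.04*I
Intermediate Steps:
h = -7/2 (h = -2 + (½)*(-3) = -2 - 3/2 = -7/2 ≈ -3.5000)
n = -35/2 (n = (2 + 3)*(-7/2) = 5*(-7/2) = -35/2 ≈ -17.500)
y(P) = -35/2 - √(-14 + P)/P (y(P) = -35/2 - √(P - 14)/P = -35/2 - √(-14 + P)/P)
-4962/y(r) - 1456/1263 = -4962/(-35/2 - 1*√(-14 + 1)/1) - 1456/1263 = -4962/(-35/2 - 1*1*√(-13)) - 1456*1/1263 = -4962/(-35/2 - 1*1*I*√13) - 1456/1263 = -4962/(-35/2 - I*√13) - 1456/1263 = -1456/1263 - 4962/(-35/2 - I*√13)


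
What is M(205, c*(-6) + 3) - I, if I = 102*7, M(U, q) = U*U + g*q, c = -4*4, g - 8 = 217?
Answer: 63586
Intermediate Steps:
g = 225 (g = 8 + 217 = 225)
c = -16
M(U, q) = U² + 225*q (M(U, q) = U*U + 225*q = U² + 225*q)
I = 714
M(205, c*(-6) + 3) - I = (205² + 225*(-16*(-6) + 3)) - 1*714 = (42025 + 225*(96 + 3)) - 714 = (42025 + 225*99) - 714 = (42025 + 22275) - 714 = 64300 - 714 = 63586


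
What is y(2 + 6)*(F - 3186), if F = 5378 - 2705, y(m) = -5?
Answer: 2565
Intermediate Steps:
F = 2673
y(2 + 6)*(F - 3186) = -5*(2673 - 3186) = -5*(-513) = 2565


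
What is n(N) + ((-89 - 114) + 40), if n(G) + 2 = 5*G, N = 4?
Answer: -145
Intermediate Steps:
n(G) = -2 + 5*G
n(N) + ((-89 - 114) + 40) = (-2 + 5*4) + ((-89 - 114) + 40) = (-2 + 20) + (-203 + 40) = 18 - 163 = -145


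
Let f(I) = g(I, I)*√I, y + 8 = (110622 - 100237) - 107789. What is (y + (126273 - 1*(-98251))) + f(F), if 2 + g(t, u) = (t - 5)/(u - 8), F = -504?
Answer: 127112 - 1545*I*√14/256 ≈ 1.2711e+5 - 22.581*I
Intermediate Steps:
y = -97412 (y = -8 + ((110622 - 100237) - 107789) = -8 + (10385 - 107789) = -8 - 97404 = -97412)
g(t, u) = -2 + (-5 + t)/(-8 + u) (g(t, u) = -2 + (t - 5)/(u - 8) = -2 + (-5 + t)/(-8 + u))
f(I) = √I*(11 - I)/(-8 + I) (f(I) = ((11 + I - 2*I)/(-8 + I))*√I = ((11 - I)/(-8 + I))*√I = √I*(11 - I)/(-8 + I))
(y + (126273 - 1*(-98251))) + f(F) = (-97412 + (126273 - 1*(-98251))) + √(-504)*(11 - 1*(-504))/(-8 - 504) = (-97412 + (126273 + 98251)) + (6*I*√14)*(11 + 504)/(-512) = (-97412 + 224524) + (6*I*√14)*(-1/512)*515 = 127112 - 1545*I*√14/256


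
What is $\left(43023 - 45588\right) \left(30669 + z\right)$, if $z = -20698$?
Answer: $-25575615$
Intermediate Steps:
$\left(43023 - 45588\right) \left(30669 + z\right) = \left(43023 - 45588\right) \left(30669 - 20698\right) = \left(-2565\right) 9971 = -25575615$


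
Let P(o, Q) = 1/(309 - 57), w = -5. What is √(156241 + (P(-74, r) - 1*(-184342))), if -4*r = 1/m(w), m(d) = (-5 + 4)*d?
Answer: √600788419/42 ≈ 583.59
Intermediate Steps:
m(d) = -d
r = -1/20 (r = -1/(4*((-1*(-5)))) = -¼/5 = -¼*⅕ = -1/20 ≈ -0.050000)
P(o, Q) = 1/252
√(156241 + (P(-74, r) - 1*(-184342))) = √(156241 + (1/252 - 1*(-184342))) = √(156241 + (1/252 + 184342)) = √(156241 + 46454185/252) = √(85826917/252) = √600788419/42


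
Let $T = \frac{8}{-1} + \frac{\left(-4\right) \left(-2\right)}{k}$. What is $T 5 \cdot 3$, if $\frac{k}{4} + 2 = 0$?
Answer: $-135$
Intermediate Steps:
$k = -8$ ($k = -8 + 4 \cdot 0 = -8 + 0 = -8$)
$T = -9$ ($T = \frac{8}{-1} + \frac{\left(-4\right) \left(-2\right)}{-8} = 8 \left(-1\right) + 8 \left(- \frac{1}{8}\right) = -8 - 1 = -9$)
$T 5 \cdot 3 = \left(-9\right) 5 \cdot 3 = \left(-45\right) 3 = -135$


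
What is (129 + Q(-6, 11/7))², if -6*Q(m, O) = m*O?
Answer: 835396/49 ≈ 17049.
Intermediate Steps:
Q(m, O) = -O*m/6 (Q(m, O) = -m*O/6 = -O*m/6)
(129 + Q(-6, 11/7))² = (129 - ⅙*11/7*(-6))² = (129 + 11/7)² = (914/7)² = 835396/49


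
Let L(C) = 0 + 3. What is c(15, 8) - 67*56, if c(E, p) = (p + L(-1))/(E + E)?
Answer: -112549/30 ≈ -3751.6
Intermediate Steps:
L(C) = 3
c(E, p) = (3 + p)/(2*E) (c(E, p) = (p + 3)/(E + E) = (3 + p)/((2*E)) = (3 + p)*(1/(2*E)) = (3 + p)/(2*E))
c(15, 8) - 67*56 = (½)*(3 + 8)/15 - 67*56 = (½)*(1/15)*11 - 3752 = 11/30 - 3752 = -112549/30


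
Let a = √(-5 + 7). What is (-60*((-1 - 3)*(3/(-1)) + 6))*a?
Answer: -1080*√2 ≈ -1527.4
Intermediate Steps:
a = √2 ≈ 1.4142
(-60*((-1 - 3)*(3/(-1)) + 6))*a = (-60*((-1 - 3)*(3/(-1)) + 6))*√2 = (-60*(-12*(-1) + 6))*√2 = (-60*(-4*(-3) + 6))*√2 = (-60*(12 + 6))*√2 = (-60*18)*√2 = (-10*108)*√2 = -1080*√2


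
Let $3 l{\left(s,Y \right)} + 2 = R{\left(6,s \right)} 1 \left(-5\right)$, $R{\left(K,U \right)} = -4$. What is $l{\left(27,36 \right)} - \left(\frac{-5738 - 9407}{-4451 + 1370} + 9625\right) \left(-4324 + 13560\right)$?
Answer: $- \frac{21079229018}{237} \approx -8.8942 \cdot 10^{7}$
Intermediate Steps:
$l{\left(s,Y \right)} = 6$ ($l{\left(s,Y \right)} = - \frac{2}{3} + \frac{\left(-4\right) 1 \left(-5\right)}{3} = - \frac{2}{3} + \frac{\left(-4\right) \left(-5\right)}{3} = - \frac{2}{3} + \frac{1}{3} \cdot 20 = - \frac{2}{3} + \frac{20}{3} = 6$)
$l{\left(27,36 \right)} - \left(\frac{-5738 - 9407}{-4451 + 1370} + 9625\right) \left(-4324 + 13560\right) = 6 - \left(\frac{-5738 - 9407}{-4451 + 1370} + 9625\right) \left(-4324 + 13560\right) = 6 - \left(- \frac{15145}{-3081} + 9625\right) 9236 = 6 - \left(\left(-15145\right) \left(- \frac{1}{3081}\right) + 9625\right) 9236 = 6 - \left(\frac{1165}{237} + 9625\right) 9236 = 6 - \frac{2282290}{237} \cdot 9236 = 6 - \frac{21079230440}{237} = - \frac{21079229018}{237}$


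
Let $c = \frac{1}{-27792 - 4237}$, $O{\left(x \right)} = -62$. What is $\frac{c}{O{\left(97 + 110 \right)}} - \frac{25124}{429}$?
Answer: $- \frac{4535562593}{77446122} \approx -58.564$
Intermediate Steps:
$c = - \frac{1}{32029}$ ($c = \frac{1}{-32029} = - \frac{1}{32029} \approx -3.1222 \cdot 10^{-5}$)
$\frac{c}{O{\left(97 + 110 \right)}} - \frac{25124}{429} = - \frac{1}{32029 \left(-62\right)} - \frac{25124}{429} = \left(- \frac{1}{32029}\right) \left(- \frac{1}{62}\right) - \frac{2284}{39} = \frac{1}{1985798} - \frac{2284}{39} = - \frac{4535562593}{77446122}$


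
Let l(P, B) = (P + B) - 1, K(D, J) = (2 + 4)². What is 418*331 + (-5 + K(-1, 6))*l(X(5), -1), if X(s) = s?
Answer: 138451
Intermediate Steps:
K(D, J) = 36 (K(D, J) = 6² = 36)
l(P, B) = -1 + B + P (l(P, B) = (B + P) - 1 = -1 + B + P)
418*331 + (-5 + K(-1, 6))*l(X(5), -1) = 418*331 + (-5 + 36)*(-1 - 1 + 5) = 138358 + 31*3 = 138358 + 93 = 138451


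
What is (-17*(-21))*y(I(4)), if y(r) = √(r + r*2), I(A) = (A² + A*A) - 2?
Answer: 1071*√10 ≈ 3386.8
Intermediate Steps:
I(A) = -2 + 2*A² (I(A) = (A² + A²) - 2 = 2*A² - 2 = -2 + 2*A²)
y(r) = √3*√r (y(r) = √(r + 2*r) = √(3*r) = √3*√r)
(-17*(-21))*y(I(4)) = (-17*(-21))*(√3*√(-2 + 2*4²)) = 357*(√3*√(-2 + 2*16)) = 357*(√3*√(-2 + 32)) = 357*(√3*√30) = 357*(3*√10) = 1071*√10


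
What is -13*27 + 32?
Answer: -319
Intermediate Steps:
-13*27 + 32 = -351 + 32 = -319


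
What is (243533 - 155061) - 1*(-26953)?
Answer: 115425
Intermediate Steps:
(243533 - 155061) - 1*(-26953) = 88472 + 26953 = 115425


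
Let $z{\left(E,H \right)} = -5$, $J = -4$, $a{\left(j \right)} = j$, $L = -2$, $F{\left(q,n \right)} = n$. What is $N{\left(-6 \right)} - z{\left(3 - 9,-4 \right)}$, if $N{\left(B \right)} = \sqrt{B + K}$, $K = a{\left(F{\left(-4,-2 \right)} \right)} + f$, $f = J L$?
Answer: $5$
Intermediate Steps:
$f = 8$ ($f = \left(-4\right) \left(-2\right) = 8$)
$K = 6$ ($K = -2 + 8 = 6$)
$N{\left(B \right)} = \sqrt{6 + B}$ ($N{\left(B \right)} = \sqrt{B + 6} = \sqrt{6 + B}$)
$N{\left(-6 \right)} - z{\left(3 - 9,-4 \right)} = \sqrt{6 - 6} - -5 = \sqrt{0} + 5 = 0 + 5 = 5$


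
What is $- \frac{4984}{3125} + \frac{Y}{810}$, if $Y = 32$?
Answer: $- \frac{393704}{253125} \approx -1.5554$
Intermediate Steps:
$- \frac{4984}{3125} + \frac{Y}{810} = - \frac{4984}{3125} + \frac{32}{810} = \left(-4984\right) \frac{1}{3125} + 32 \cdot \frac{1}{810} = - \frac{4984}{3125} + \frac{16}{405} = - \frac{393704}{253125}$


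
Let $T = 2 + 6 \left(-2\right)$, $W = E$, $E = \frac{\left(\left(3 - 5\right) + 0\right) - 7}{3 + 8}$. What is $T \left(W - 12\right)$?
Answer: $\frac{1410}{11} \approx 128.18$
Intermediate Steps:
$E = - \frac{9}{11}$ ($E = \frac{\left(-2 + 0\right) - 7}{11} = \left(-2 - 7\right) \frac{1}{11} = \left(-9\right) \frac{1}{11} = - \frac{9}{11} \approx -0.81818$)
$W = - \frac{9}{11} \approx -0.81818$
$T = -10$ ($T = 2 - 12 = -10$)
$T \left(W - 12\right) = - 10 \left(- \frac{9}{11} - 12\right) = \left(-10\right) \left(- \frac{141}{11}\right) = \frac{1410}{11}$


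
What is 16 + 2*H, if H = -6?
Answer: 4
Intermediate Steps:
16 + 2*H = 16 + 2*(-6) = 16 - 12 = 4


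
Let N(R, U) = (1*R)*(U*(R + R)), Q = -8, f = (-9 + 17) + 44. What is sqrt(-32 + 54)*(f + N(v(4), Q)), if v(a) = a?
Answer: -204*sqrt(22) ≈ -956.84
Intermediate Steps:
f = 52 (f = 8 + 44 = 52)
N(R, U) = 2*U*R**2 (N(R, U) = R*(U*(2*R)) = R*(2*R*U) = 2*U*R**2)
sqrt(-32 + 54)*(f + N(v(4), Q)) = sqrt(-32 + 54)*(52 + 2*(-8)*4**2) = sqrt(22)*(52 + 2*(-8)*16) = sqrt(22)*(52 - 256) = sqrt(22)*(-204) = -204*sqrt(22)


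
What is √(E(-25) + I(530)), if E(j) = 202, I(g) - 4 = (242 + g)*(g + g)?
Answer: √818526 ≈ 904.72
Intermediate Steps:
I(g) = 4 + 2*g*(242 + g) (I(g) = 4 + (242 + g)*(g + g) = 4 + (242 + g)*(2*g) = 4 + 2*g*(242 + g))
√(E(-25) + I(530)) = √(202 + (4 + 2*530² + 484*530)) = √(202 + (4 + 2*280900 + 256520)) = √(202 + (4 + 561800 + 256520)) = √(202 + 818324) = √818526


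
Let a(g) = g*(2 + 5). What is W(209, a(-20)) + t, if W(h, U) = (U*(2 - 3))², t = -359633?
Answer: -340033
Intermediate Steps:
a(g) = 7*g (a(g) = g*7 = 7*g)
W(h, U) = U² (W(h, U) = (U*(-1))² = (-U)² = U²)
W(209, a(-20)) + t = (7*(-20))² - 359633 = (-140)² - 359633 = 19600 - 359633 = -340033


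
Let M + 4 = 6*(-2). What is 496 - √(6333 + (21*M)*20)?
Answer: 496 - 3*I*√43 ≈ 496.0 - 19.672*I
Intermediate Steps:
M = -16 (M = -4 + 6*(-2) = -4 - 12 = -16)
496 - √(6333 + (21*M)*20) = 496 - √(6333 + (21*(-16))*20) = 496 - √(6333 - 336*20) = 496 - √(6333 - 6720) = 496 - √(-387) = 496 - 3*I*√43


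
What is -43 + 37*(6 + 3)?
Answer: 290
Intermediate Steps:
-43 + 37*(6 + 3) = -43 + 37*9 = -43 + 333 = 290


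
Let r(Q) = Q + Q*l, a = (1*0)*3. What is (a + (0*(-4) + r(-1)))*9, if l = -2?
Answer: 9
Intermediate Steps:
a = 0 (a = 0*3 = 0)
r(Q) = -Q (r(Q) = Q + Q*(-2) = Q - 2*Q = -Q)
(a + (0*(-4) + r(-1)))*9 = (0 + (0*(-4) - 1*(-1)))*9 = (0 + (0 + 1))*9 = (0 + 1)*9 = 1*9 = 9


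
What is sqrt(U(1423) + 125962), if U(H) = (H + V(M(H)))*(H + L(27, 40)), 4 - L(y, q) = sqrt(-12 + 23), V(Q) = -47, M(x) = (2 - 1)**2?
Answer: sqrt(2089514 - 1376*sqrt(11)) ≈ 1443.9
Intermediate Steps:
M(x) = 1 (M(x) = 1**2 = 1)
L(y, q) = 4 - sqrt(11) (L(y, q) = 4 - sqrt(-12 + 23) = 4 - sqrt(11))
U(H) = (-47 + H)*(4 + H - sqrt(11)) (U(H) = (H - 47)*(H + (4 - sqrt(11))) = (-47 + H)*(4 + H - sqrt(11)))
sqrt(U(1423) + 125962) = sqrt((-188 + 1423**2 - 43*1423 + 47*sqrt(11) - 1*1423*sqrt(11)) + 125962) = sqrt((-188 + 2024929 - 61189 + 47*sqrt(11) - 1423*sqrt(11)) + 125962) = sqrt((1963552 - 1376*sqrt(11)) + 125962) = sqrt(2089514 - 1376*sqrt(11))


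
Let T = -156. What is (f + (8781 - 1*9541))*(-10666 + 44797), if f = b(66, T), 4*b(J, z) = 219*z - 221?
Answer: -1277352675/4 ≈ -3.1934e+8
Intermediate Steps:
b(J, z) = -221/4 + 219*z/4 (b(J, z) = (219*z - 221)/4 = (-221 + 219*z)/4 = -221/4 + 219*z/4)
f = -34385/4 (f = -221/4 + (219/4)*(-156) = -221/4 - 8541 = -34385/4 ≈ -8596.3)
(f + (8781 - 1*9541))*(-10666 + 44797) = (-34385/4 + (8781 - 1*9541))*(-10666 + 44797) = (-34385/4 + (8781 - 9541))*34131 = (-34385/4 - 760)*34131 = -37425/4*34131 = -1277352675/4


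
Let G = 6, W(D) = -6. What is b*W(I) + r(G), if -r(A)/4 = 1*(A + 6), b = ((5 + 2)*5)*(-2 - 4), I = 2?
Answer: 1212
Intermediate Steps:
b = -210 (b = (7*5)*(-6) = 35*(-6) = -210)
r(A) = -24 - 4*A (r(A) = -4*(A + 6) = -4*(6 + A) = -24 - 4*A)
b*W(I) + r(G) = -210*(-6) + (-24 - 4*6) = 1260 + (-24 - 24) = 1260 - 48 = 1212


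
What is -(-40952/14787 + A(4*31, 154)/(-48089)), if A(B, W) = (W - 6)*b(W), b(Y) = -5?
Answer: 1958398348/711092043 ≈ 2.7541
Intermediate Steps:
A(B, W) = 30 - 5*W (A(B, W) = (W - 6)*(-5) = (-6 + W)*(-5) = 30 - 5*W)
-(-40952/14787 + A(4*31, 154)/(-48089)) = -(-40952/14787 + (30 - 5*154)/(-48089)) = -(-40952*1/14787 + (30 - 770)*(-1/48089)) = -(-40952/14787 - 740*(-1/48089)) = -(-40952/14787 + 740/48089) = -1*(-1958398348/711092043) = 1958398348/711092043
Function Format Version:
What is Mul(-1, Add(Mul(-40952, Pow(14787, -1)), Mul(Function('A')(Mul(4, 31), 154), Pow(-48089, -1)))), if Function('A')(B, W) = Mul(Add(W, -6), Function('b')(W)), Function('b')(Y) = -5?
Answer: Rational(1958398348, 711092043) ≈ 2.7541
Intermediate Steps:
Function('A')(B, W) = Add(30, Mul(-5, W)) (Function('A')(B, W) = Mul(Add(W, -6), -5) = Mul(Add(-6, W), -5) = Add(30, Mul(-5, W)))
Mul(-1, Add(Mul(-40952, Pow(14787, -1)), Mul(Function('A')(Mul(4, 31), 154), Pow(-48089, -1)))) = Mul(-1, Add(Mul(-40952, Pow(14787, -1)), Mul(Add(30, Mul(-5, 154)), Pow(-48089, -1)))) = Mul(-1, Add(Mul(-40952, Rational(1, 14787)), Mul(Add(30, -770), Rational(-1, 48089)))) = Mul(-1, Add(Rational(-40952, 14787), Mul(-740, Rational(-1, 48089)))) = Mul(-1, Add(Rational(-40952, 14787), Rational(740, 48089))) = Mul(-1, Rational(-1958398348, 711092043)) = Rational(1958398348, 711092043)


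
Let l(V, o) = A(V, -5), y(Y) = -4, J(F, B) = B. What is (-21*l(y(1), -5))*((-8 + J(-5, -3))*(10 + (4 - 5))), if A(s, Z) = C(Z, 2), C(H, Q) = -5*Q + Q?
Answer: -16632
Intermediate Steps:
C(H, Q) = -4*Q
A(s, Z) = -8 (A(s, Z) = -4*2 = -8)
l(V, o) = -8
(-21*l(y(1), -5))*((-8 + J(-5, -3))*(10 + (4 - 5))) = (-21*(-8))*((-8 - 3)*(10 + (4 - 5))) = 168*(-11*(10 - 1)) = 168*(-11*9) = 168*(-99) = -16632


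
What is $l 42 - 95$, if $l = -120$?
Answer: $-5135$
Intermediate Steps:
$l 42 - 95 = \left(-120\right) 42 - 95 = -5040 - 95 = -5135$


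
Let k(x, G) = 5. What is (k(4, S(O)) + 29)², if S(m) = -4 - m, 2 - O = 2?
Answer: 1156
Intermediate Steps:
O = 0 (O = 2 - 1*2 = 2 - 2 = 0)
(k(4, S(O)) + 29)² = (5 + 29)² = 34² = 1156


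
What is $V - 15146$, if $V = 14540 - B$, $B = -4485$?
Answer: $3879$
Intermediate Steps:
$V = 19025$ ($V = 14540 - -4485 = 14540 + 4485 = 19025$)
$V - 15146 = 19025 - 15146 = 3879$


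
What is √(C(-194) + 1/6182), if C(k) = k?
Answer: I*√7414115874/6182 ≈ 13.928*I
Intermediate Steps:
√(C(-194) + 1/6182) = √(-194 + 1/6182) = √(-1199307/6182) = I*√7414115874/6182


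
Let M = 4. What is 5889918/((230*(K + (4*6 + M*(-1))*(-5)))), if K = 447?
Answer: 2944959/39905 ≈ 73.799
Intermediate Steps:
5889918/((230*(K + (4*6 + M*(-1))*(-5)))) = 5889918/((230*(447 + (4*6 + 4*(-1))*(-5)))) = 5889918/((230*(447 + (24 - 4)*(-5)))) = 5889918/((230*(447 + 20*(-5)))) = 5889918/((230*(447 - 100))) = 5889918/((230*347)) = 5889918/79810 = 5889918*(1/79810) = 2944959/39905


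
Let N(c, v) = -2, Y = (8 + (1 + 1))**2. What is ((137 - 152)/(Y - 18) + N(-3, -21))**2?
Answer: 32041/6724 ≈ 4.7652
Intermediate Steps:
Y = 100 (Y = (8 + 2)**2 = 10**2 = 100)
((137 - 152)/(Y - 18) + N(-3, -21))**2 = ((137 - 152)/(100 - 18) - 2)**2 = (-15/82 - 2)**2 = (-179/82)**2 = 32041/6724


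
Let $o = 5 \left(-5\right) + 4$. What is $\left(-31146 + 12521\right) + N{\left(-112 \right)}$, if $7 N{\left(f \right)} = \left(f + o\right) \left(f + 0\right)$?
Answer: $-16497$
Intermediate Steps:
$o = -21$ ($o = -25 + 4 = -21$)
$N{\left(f \right)} = \frac{f \left(-21 + f\right)}{7}$ ($N{\left(f \right)} = \frac{\left(f - 21\right) \left(f + 0\right)}{7} = \frac{\left(-21 + f\right) f}{7} = \frac{f \left(-21 + f\right)}{7}$)
$\left(-31146 + 12521\right) + N{\left(-112 \right)} = \left(-31146 + 12521\right) + \frac{1}{7} \left(-112\right) \left(-21 - 112\right) = -18625 + \frac{1}{7} \left(-112\right) \left(-133\right) = -18625 + 2128 = -16497$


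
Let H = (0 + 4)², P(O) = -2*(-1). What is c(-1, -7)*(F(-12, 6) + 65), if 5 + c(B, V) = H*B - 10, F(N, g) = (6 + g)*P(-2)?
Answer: -2759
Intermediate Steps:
P(O) = 2
F(N, g) = 12 + 2*g (F(N, g) = (6 + g)*2 = 12 + 2*g)
H = 16 (H = 4² = 16)
c(B, V) = -15 + 16*B (c(B, V) = -5 + (16*B - 10) = -5 + (-10 + 16*B) = -15 + 16*B)
c(-1, -7)*(F(-12, 6) + 65) = (-15 + 16*(-1))*((12 + 2*6) + 65) = (-15 - 16)*((12 + 12) + 65) = -31*(24 + 65) = -31*89 = -2759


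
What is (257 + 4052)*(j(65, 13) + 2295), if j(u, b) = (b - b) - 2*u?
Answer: 9328985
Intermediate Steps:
j(u, b) = -2*u (j(u, b) = 0 - 2*u = -2*u)
(257 + 4052)*(j(65, 13) + 2295) = (257 + 4052)*(-2*65 + 2295) = 4309*(-130 + 2295) = 4309*2165 = 9328985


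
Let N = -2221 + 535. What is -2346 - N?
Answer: -660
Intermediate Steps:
N = -1686
-2346 - N = -2346 - 1*(-1686) = -2346 + 1686 = -660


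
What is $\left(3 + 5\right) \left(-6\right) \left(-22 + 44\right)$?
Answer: $-1056$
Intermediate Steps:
$\left(3 + 5\right) \left(-6\right) \left(-22 + 44\right) = 8 \left(-6\right) 22 = \left(-48\right) 22 = -1056$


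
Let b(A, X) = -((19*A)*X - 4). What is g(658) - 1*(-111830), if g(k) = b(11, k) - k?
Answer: -26346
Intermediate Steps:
b(A, X) = 4 - 19*A*X (b(A, X) = -(19*A*X - 4) = -(-4 + 19*A*X) = 4 - 19*A*X)
g(k) = 4 - 210*k (g(k) = (4 - 19*11*k) - k = (4 - 209*k) - k = 4 - 210*k)
g(658) - 1*(-111830) = (4 - 210*658) - 1*(-111830) = (4 - 138180) + 111830 = -138176 + 111830 = -26346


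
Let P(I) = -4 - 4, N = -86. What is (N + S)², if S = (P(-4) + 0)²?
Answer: 484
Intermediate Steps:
P(I) = -8
S = 64 (S = (-8 + 0)² = (-8)² = 64)
(N + S)² = (-86 + 64)² = (-22)² = 484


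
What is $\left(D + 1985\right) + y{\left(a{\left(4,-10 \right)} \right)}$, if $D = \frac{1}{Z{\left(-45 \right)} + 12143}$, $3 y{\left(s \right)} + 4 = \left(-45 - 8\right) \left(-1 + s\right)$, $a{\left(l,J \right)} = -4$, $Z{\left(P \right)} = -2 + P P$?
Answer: $\frac{29351953}{14166} \approx 2072.0$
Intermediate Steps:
$Z{\left(P \right)} = -2 + P^{2}$
$y{\left(s \right)} = \frac{49}{3} - \frac{53 s}{3}$ ($y{\left(s \right)} = - \frac{4}{3} + \frac{\left(-45 - 8\right) \left(-1 + s\right)}{3} = - \frac{4}{3} + \frac{\left(-53\right) \left(-1 + s\right)}{3} = - \frac{4}{3} + \frac{53 - 53 s}{3} = - \frac{4}{3} - \left(- \frac{53}{3} + \frac{53 s}{3}\right) = \frac{49}{3} - \frac{53 s}{3}$)
$D = \frac{1}{14166}$ ($D = \frac{1}{\left(-2 + \left(-45\right)^{2}\right) + 12143} = \frac{1}{\left(-2 + 2025\right) + 12143} = \frac{1}{2023 + 12143} = \frac{1}{14166} \approx 7.0592 \cdot 10^{-5}$)
$\left(D + 1985\right) + y{\left(a{\left(4,-10 \right)} \right)} = \left(\frac{1}{14166} + 1985\right) + \left(\frac{49}{3} - - \frac{212}{3}\right) = \frac{28119511}{14166} + \left(\frac{49}{3} + \frac{212}{3}\right) = \frac{28119511}{14166} + 87 = \frac{29351953}{14166}$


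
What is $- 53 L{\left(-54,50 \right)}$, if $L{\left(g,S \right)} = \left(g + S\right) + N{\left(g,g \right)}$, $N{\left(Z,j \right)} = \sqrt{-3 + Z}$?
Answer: $212 - 53 i \sqrt{57} \approx 212.0 - 400.14 i$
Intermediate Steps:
$L{\left(g,S \right)} = S + g + \sqrt{-3 + g}$ ($L{\left(g,S \right)} = \left(g + S\right) + \sqrt{-3 + g} = \left(S + g\right) + \sqrt{-3 + g} = S + g + \sqrt{-3 + g}$)
$- 53 L{\left(-54,50 \right)} = - 53 \left(50 - 54 + \sqrt{-3 - 54}\right) = - 53 \left(50 - 54 + \sqrt{-57}\right) = - 53 \left(50 - 54 + i \sqrt{57}\right) = - 53 \left(-4 + i \sqrt{57}\right) = 212 - 53 i \sqrt{57}$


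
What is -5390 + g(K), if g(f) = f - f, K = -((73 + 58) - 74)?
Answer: -5390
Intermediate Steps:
K = -57 (K = -(131 - 74) = -1*57 = -57)
g(f) = 0
-5390 + g(K) = -5390 + 0 = -5390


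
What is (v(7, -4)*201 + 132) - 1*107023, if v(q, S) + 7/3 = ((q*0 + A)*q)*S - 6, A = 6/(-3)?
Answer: -97310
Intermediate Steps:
A = -2 (A = 6*(-1/3) = -2)
v(q, S) = -25/3 - 2*S*q (v(q, S) = -7/3 + (((q*0 - 2)*q)*S - 6) = -7/3 + (((0 - 2)*q)*S - 6) = -7/3 + ((-2*q)*S - 6) = -7/3 + (-2*S*q - 6) = -7/3 + (-6 - 2*S*q) = -25/3 - 2*S*q)
(v(7, -4)*201 + 132) - 1*107023 = ((-25/3 - 2*(-4)*7)*201 + 132) - 1*107023 = ((-25/3 + 56)*201 + 132) - 107023 = ((143/3)*201 + 132) - 107023 = (9581 + 132) - 107023 = 9713 - 107023 = -97310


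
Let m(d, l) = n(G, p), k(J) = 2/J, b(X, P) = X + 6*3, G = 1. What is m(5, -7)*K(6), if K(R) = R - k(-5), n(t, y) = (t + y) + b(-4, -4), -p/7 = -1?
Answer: 704/5 ≈ 140.80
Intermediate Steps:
p = 7 (p = -7*(-1) = 7)
b(X, P) = 18 + X (b(X, P) = X + 18 = 18 + X)
n(t, y) = 14 + t + y (n(t, y) = (t + y) + (18 - 4) = (t + y) + 14 = 14 + t + y)
K(R) = ⅖ + R (K(R) = R - 2/(-5) = R - 2*(-1)/5 = R - 1*(-⅖) = R + ⅖ = ⅖ + R)
m(d, l) = 22 (m(d, l) = 14 + 1 + 7 = 22)
m(5, -7)*K(6) = 22*(⅖ + 6) = 22*(32/5) = 704/5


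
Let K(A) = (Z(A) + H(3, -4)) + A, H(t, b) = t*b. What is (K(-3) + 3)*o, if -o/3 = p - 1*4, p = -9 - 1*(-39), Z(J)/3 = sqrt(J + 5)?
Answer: 936 - 234*sqrt(2) ≈ 605.07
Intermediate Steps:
Z(J) = 3*sqrt(5 + J) (Z(J) = 3*sqrt(J + 5) = 3*sqrt(5 + J))
H(t, b) = b*t
p = 30 (p = -9 + 39 = 30)
K(A) = -12 + A + 3*sqrt(5 + A) (K(A) = (3*sqrt(5 + A) - 4*3) + A = (3*sqrt(5 + A) - 12) + A = (-12 + 3*sqrt(5 + A)) + A = -12 + A + 3*sqrt(5 + A))
o = -78 (o = -3*(30 - 1*4) = -3*(30 - 4) = -3*26 = -78)
(K(-3) + 3)*o = ((-12 - 3 + 3*sqrt(5 - 3)) + 3)*(-78) = ((-12 - 3 + 3*sqrt(2)) + 3)*(-78) = ((-15 + 3*sqrt(2)) + 3)*(-78) = (-12 + 3*sqrt(2))*(-78) = 936 - 234*sqrt(2)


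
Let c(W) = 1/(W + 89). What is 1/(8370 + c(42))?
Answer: 131/1096471 ≈ 0.00011947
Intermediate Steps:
c(W) = 1/(89 + W)
1/(8370 + c(42)) = 1/(8370 + 1/(89 + 42)) = 1/(8370 + 1/131) = 1/(1096471/131) = 131/1096471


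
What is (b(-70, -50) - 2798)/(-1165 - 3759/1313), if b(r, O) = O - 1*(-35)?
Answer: 127361/52876 ≈ 2.4087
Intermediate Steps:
b(r, O) = 35 + O (b(r, O) = O + 35 = 35 + O)
(b(-70, -50) - 2798)/(-1165 - 3759/1313) = ((35 - 50) - 2798)/(-1165 - 3759/1313) = (-15 - 2798)/(-1165 - 3759*1/1313) = -2813/(-1165 - 3759/1313) = -2813/(-1533404/1313) = -2813*(-1313/1533404) = 127361/52876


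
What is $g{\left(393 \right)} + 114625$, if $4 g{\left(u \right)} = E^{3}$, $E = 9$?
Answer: $\frac{459229}{4} \approx 1.1481 \cdot 10^{5}$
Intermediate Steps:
$g{\left(u \right)} = \frac{729}{4}$ ($g{\left(u \right)} = \frac{9^{3}}{4} = \frac{1}{4} \cdot 729 = \frac{729}{4}$)
$g{\left(393 \right)} + 114625 = \frac{729}{4} + 114625 = \frac{459229}{4}$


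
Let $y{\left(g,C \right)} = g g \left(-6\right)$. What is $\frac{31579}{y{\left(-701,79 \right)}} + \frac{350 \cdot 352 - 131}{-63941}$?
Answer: $- \frac{364876570853}{188524028046} \approx -1.9354$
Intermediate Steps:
$y{\left(g,C \right)} = - 6 g^{2}$ ($y{\left(g,C \right)} = g^{2} \left(-6\right) = - 6 g^{2}$)
$\frac{31579}{y{\left(-701,79 \right)}} + \frac{350 \cdot 352 - 131}{-63941} = \frac{31579}{\left(-6\right) \left(-701\right)^{2}} + \frac{350 \cdot 352 - 131}{-63941} = \frac{31579}{\left(-6\right) 491401} + \left(123200 - 131\right) \left(- \frac{1}{63941}\right) = \frac{31579}{-2948406} + 123069 \left(- \frac{1}{63941}\right) = 31579 \left(- \frac{1}{2948406}\right) - \frac{123069}{63941} = - \frac{31579}{2948406} - \frac{123069}{63941} = - \frac{364876570853}{188524028046}$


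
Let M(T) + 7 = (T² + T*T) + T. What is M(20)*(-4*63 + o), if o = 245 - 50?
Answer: -46341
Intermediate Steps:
M(T) = -7 + T + 2*T² (M(T) = -7 + ((T² + T*T) + T) = -7 + ((T² + T²) + T) = -7 + (2*T² + T) = -7 + (T + 2*T²) = -7 + T + 2*T²)
o = 195
M(20)*(-4*63 + o) = (-7 + 20 + 2*20²)*(-4*63 + 195) = (-7 + 20 + 2*400)*(-252 + 195) = (-7 + 20 + 800)*(-57) = 813*(-57) = -46341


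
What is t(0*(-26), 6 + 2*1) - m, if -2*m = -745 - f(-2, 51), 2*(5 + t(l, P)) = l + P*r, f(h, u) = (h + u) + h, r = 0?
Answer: -401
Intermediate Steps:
f(h, u) = u + 2*h
t(l, P) = -5 + l/2 (t(l, P) = -5 + (l + P*0)/2 = -5 + (l + 0)/2 = -5 + l/2)
m = 396 (m = -(-745 - (51 + 2*(-2)))/2 = -(-745 - (51 - 4))/2 = -(-745 - 1*47)/2 = -(-745 - 47)/2 = -½*(-792) = 396)
t(0*(-26), 6 + 2*1) - m = (-5 + (0*(-26))/2) - 1*396 = (-5 + (½)*0) - 396 = (-5 + 0) - 396 = -5 - 396 = -401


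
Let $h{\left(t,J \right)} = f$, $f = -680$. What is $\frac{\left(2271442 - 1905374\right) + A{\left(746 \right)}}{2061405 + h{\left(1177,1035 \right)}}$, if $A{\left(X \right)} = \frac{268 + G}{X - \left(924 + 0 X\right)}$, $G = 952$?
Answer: $\frac{32579442}{183404525} \approx 0.17764$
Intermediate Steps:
$h{\left(t,J \right)} = -680$
$A{\left(X \right)} = \frac{1220}{-924 + X}$ ($A{\left(X \right)} = \frac{268 + 952}{X - \left(924 + 0 X\right)} = \frac{1220}{X + \left(0 - 924\right)} = \frac{1220}{X - 924} = \frac{1220}{-924 + X}$)
$\frac{\left(2271442 - 1905374\right) + A{\left(746 \right)}}{2061405 + h{\left(1177,1035 \right)}} = \frac{\left(2271442 - 1905374\right) + \frac{1220}{-924 + 746}}{2061405 - 680} = \frac{\left(2271442 - 1905374\right) + \frac{1220}{-178}}{2060725} = \left(366068 + 1220 \left(- \frac{1}{178}\right)\right) \frac{1}{2060725} = \left(366068 - \frac{610}{89}\right) \frac{1}{2060725} = \frac{32579442}{89} \cdot \frac{1}{2060725} = \frac{32579442}{183404525}$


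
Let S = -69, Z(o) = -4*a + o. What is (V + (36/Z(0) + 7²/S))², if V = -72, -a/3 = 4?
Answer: 394459321/76176 ≈ 5178.3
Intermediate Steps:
a = -12 (a = -3*4 = -12)
Z(o) = 48 + o (Z(o) = -4*(-12) + o = 48 + o)
(V + (36/Z(0) + 7²/S))² = (-72 + (36/(48 + 0) + 7²/(-69)))² = (-72 + (36/48 + 49*(-1/69)))² = (-72 + (36*(1/48) - 49/69))² = (-72 + (¾ - 49/69))² = (-72 + 11/276)² = (-19861/276)² = 394459321/76176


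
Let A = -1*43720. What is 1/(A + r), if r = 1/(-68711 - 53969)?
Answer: -122680/5363569601 ≈ -2.2873e-5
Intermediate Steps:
r = -1/122680 (r = 1/(-122680) = -1/122680 ≈ -8.1513e-6)
A = -43720
1/(A + r) = 1/(-43720 - 1/122680) = 1/(-5363569601/122680) = -122680/5363569601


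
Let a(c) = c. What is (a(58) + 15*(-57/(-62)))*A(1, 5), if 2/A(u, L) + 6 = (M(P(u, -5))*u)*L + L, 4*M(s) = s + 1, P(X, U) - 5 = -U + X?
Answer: 4451/434 ≈ 10.256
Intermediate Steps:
P(X, U) = 5 + X - U (P(X, U) = 5 + (-U + X) = 5 + (X - U) = 5 + X - U)
M(s) = ¼ + s/4 (M(s) = (s + 1)/4 = (1 + s)/4 = ¼ + s/4)
A(u, L) = 2/(-6 + L + L*u*(11/4 + u/4)) (A(u, L) = 2/(-6 + (((¼ + (5 + u - 1*(-5))/4)*u)*L + L)) = 2/(-6 + (((¼ + (5 + u + 5)/4)*u)*L + L)) = 2/(-6 + (((¼ + (10 + u)/4)*u)*L + L)) = 2/(-6 + (((¼ + (5/2 + u/4))*u)*L + L)) = 2/(-6 + (((11/4 + u/4)*u)*L + L)) = 2/(-6 + ((u*(11/4 + u/4))*L + L)) = 2/(-6 + (L*u*(11/4 + u/4) + L)) = 2/(-6 + (L + L*u*(11/4 + u/4))) = 2/(-6 + L + L*u*(11/4 + u/4)))
(a(58) + 15*(-57/(-62)))*A(1, 5) = (58 + 15*(-57/(-62)))*(8/(-24 + 4*5 + 5*1*(11 + 1))) = (58 + 15*(-57*(-1/62)))*(8/(-24 + 20 + 5*1*12)) = (58 + 15*(57/62))*(8/(-24 + 20 + 60)) = (58 + 855/62)*(8/56) = 4451*(8*(1/56))/62 = (4451/62)*(⅐) = 4451/434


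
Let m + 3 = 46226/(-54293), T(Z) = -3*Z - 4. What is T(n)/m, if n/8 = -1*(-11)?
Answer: 14550524/209105 ≈ 69.585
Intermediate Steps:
n = 88 (n = 8*(-1*(-11)) = 8*11 = 88)
T(Z) = -4 - 3*Z
m = -209105/54293 (m = -3 + 46226/(-54293) = -3 + 46226*(-1/54293) = -3 - 46226/54293 = -209105/54293 ≈ -3.8514)
T(n)/m = (-4 - 3*88)/(-209105/54293) = (-4 - 264)*(-54293/209105) = -268*(-54293/209105) = 14550524/209105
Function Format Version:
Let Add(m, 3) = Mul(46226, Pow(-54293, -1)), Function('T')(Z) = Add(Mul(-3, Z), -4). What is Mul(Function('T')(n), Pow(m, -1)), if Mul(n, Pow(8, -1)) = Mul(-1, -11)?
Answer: Rational(14550524, 209105) ≈ 69.585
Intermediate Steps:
n = 88 (n = Mul(8, Mul(-1, -11)) = Mul(8, 11) = 88)
Function('T')(Z) = Add(-4, Mul(-3, Z))
m = Rational(-209105, 54293) (m = Add(-3, Mul(46226, Pow(-54293, -1))) = Add(-3, Mul(46226, Rational(-1, 54293))) = Add(-3, Rational(-46226, 54293)) = Rational(-209105, 54293) ≈ -3.8514)
Mul(Function('T')(n), Pow(m, -1)) = Mul(Add(-4, Mul(-3, 88)), Pow(Rational(-209105, 54293), -1)) = Mul(Add(-4, -264), Rational(-54293, 209105)) = Mul(-268, Rational(-54293, 209105)) = Rational(14550524, 209105)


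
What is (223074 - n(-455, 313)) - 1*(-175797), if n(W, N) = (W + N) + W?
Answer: 399468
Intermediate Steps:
n(W, N) = N + 2*W (n(W, N) = (N + W) + W = N + 2*W)
(223074 - n(-455, 313)) - 1*(-175797) = (223074 - (313 + 2*(-455))) - 1*(-175797) = (223074 - (313 - 910)) + 175797 = (223074 - 1*(-597)) + 175797 = (223074 + 597) + 175797 = 223671 + 175797 = 399468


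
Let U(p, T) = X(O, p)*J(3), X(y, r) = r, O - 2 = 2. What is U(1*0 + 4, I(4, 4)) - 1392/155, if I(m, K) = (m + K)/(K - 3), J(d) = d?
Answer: 468/155 ≈ 3.0194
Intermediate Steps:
O = 4 (O = 2 + 2 = 4)
I(m, K) = (K + m)/(-3 + K)
U(p, T) = 3*p (U(p, T) = p*3 = 3*p)
U(1*0 + 4, I(4, 4)) - 1392/155 = 3*(1*0 + 4) - 1392/155 = 3*(0 + 4) - 1392*1/155 = 3*4 - 1392/155 = 12 - 1392/155 = 468/155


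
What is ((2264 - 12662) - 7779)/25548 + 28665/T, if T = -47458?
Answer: -265829581/202076164 ≈ -1.3155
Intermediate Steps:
((2264 - 12662) - 7779)/25548 + 28665/T = ((2264 - 12662) - 7779)/25548 + 28665/(-47458) = (-10398 - 7779)*(1/25548) + 28665*(-1/47458) = -18177*1/25548 - 28665/47458 = -6059/8516 - 28665/47458 = -265829581/202076164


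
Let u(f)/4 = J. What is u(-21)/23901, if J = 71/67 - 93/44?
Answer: -3107/17615037 ≈ -0.00017638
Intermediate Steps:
J = -3107/2948 (J = 71*(1/67) - 93*1/44 = 71/67 - 93/44 = -3107/2948 ≈ -1.0539)
u(f) = -3107/737 (u(f) = 4*(-3107/2948) = -3107/737)
u(-21)/23901 = -3107/737/23901 = -3107/737*1/23901 = -3107/17615037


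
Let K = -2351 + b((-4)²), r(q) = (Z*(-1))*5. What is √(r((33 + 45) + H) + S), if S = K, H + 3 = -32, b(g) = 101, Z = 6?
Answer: 2*I*√570 ≈ 47.749*I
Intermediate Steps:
H = -35 (H = -3 - 32 = -35)
r(q) = -30 (r(q) = (6*(-1))*5 = -6*5 = -30)
K = -2250 (K = -2351 + 101 = -2250)
S = -2250
√(r((33 + 45) + H) + S) = √(-30 - 2250) = √(-2280) = 2*I*√570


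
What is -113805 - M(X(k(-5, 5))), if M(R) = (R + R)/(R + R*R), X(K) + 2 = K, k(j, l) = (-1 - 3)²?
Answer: -1707077/15 ≈ -1.1381e+5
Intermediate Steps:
k(j, l) = 16 (k(j, l) = (-4)² = 16)
X(K) = -2 + K
M(R) = 2*R/(R + R²) (M(R) = (2*R)/(R + R²) = 2*R/(R + R²))
-113805 - M(X(k(-5, 5))) = -113805 - 2/(1 + (-2 + 16)) = -113805 - 2/(1 + 14) = -113805 - 2/15 = -1707077/15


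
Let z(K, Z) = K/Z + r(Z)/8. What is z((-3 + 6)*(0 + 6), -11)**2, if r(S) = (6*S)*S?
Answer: 15374241/1936 ≈ 7941.2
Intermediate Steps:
r(S) = 6*S**2
z(K, Z) = 3*Z**2/4 + K/Z (z(K, Z) = K/Z + (6*Z**2)/8 = K/Z + (6*Z**2)*(1/8) = K/Z + 3*Z**2/4 = 3*Z**2/4 + K/Z)
z((-3 + 6)*(0 + 6), -11)**2 = (((-3 + 6)*(0 + 6) + (3/4)*(-11)**3)/(-11))**2 = (-(3*6 + (3/4)*(-1331))/11)**2 = (-(18 - 3993/4)/11)**2 = (-1/11*(-3921/4))**2 = (3921/44)**2 = 15374241/1936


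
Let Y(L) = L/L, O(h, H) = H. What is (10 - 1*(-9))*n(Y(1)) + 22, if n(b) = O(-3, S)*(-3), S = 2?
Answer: -92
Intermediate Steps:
Y(L) = 1
n(b) = -6 (n(b) = 2*(-3) = -6)
(10 - 1*(-9))*n(Y(1)) + 22 = (10 - 1*(-9))*(-6) + 22 = (10 + 9)*(-6) + 22 = 19*(-6) + 22 = -114 + 22 = -92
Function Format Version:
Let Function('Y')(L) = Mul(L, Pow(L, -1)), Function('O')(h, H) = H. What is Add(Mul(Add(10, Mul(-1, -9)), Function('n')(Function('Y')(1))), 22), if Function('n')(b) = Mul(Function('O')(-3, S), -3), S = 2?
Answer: -92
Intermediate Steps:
Function('Y')(L) = 1
Function('n')(b) = -6 (Function('n')(b) = Mul(2, -3) = -6)
Add(Mul(Add(10, Mul(-1, -9)), Function('n')(Function('Y')(1))), 22) = Add(Mul(Add(10, Mul(-1, -9)), -6), 22) = Add(Mul(Add(10, 9), -6), 22) = Add(Mul(19, -6), 22) = Add(-114, 22) = -92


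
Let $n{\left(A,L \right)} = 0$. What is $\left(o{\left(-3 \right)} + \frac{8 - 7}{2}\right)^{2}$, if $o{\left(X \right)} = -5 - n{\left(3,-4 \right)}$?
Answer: $\frac{81}{4} \approx 20.25$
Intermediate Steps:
$o{\left(X \right)} = -5$ ($o{\left(X \right)} = -5 - 0 = -5 + 0 = -5$)
$\left(o{\left(-3 \right)} + \frac{8 - 7}{2}\right)^{2} = \left(-5 + \frac{8 - 7}{2}\right)^{2} = \left(-5 + 1 \cdot \frac{1}{2}\right)^{2} = \left(-5 + \frac{1}{2}\right)^{2} = \left(- \frac{9}{2}\right)^{2} = \frac{81}{4}$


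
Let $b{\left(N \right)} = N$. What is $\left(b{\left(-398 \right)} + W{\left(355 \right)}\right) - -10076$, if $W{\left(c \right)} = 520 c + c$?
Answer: $194633$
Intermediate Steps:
$W{\left(c \right)} = 521 c$
$\left(b{\left(-398 \right)} + W{\left(355 \right)}\right) - -10076 = \left(-398 + 521 \cdot 355\right) - -10076 = \left(-398 + 184955\right) + \left(-102840 + 112916\right) = 184557 + 10076 = 194633$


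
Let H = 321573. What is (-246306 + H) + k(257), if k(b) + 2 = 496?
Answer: 75761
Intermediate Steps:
k(b) = 494 (k(b) = -2 + 496 = 494)
(-246306 + H) + k(257) = (-246306 + 321573) + 494 = 75267 + 494 = 75761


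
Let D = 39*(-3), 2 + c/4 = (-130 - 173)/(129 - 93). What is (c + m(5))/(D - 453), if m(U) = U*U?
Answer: 5/171 ≈ 0.029240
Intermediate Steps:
m(U) = U²
c = -125/3 (c = -8 + 4*((-130 - 173)/(129 - 93)) = -8 + 4*(-303/36) = -8 + 4*(-303*1/36) = -8 + 4*(-101/12) = -8 - 101/3 = -125/3 ≈ -41.667)
D = -117
(c + m(5))/(D - 453) = (-125/3 + 5²)/(-117 - 453) = (-125/3 + 25)/(-570) = -50/3*(-1/570) = 5/171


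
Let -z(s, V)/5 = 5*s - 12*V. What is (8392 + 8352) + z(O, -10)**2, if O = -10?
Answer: 139244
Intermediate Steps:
z(s, V) = -25*s + 60*V (z(s, V) = -5*(5*s - 12*V) = -5*(-12*V + 5*s) = -25*s + 60*V)
(8392 + 8352) + z(O, -10)**2 = (8392 + 8352) + (-25*(-10) + 60*(-10))**2 = 16744 + (250 - 600)**2 = 16744 + (-350)**2 = 16744 + 122500 = 139244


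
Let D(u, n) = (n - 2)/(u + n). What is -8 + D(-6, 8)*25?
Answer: 67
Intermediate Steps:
D(u, n) = (-2 + n)/(n + u)
-8 + D(-6, 8)*25 = -8 + ((-2 + 8)/(8 - 6))*25 = -8 + (6/2)*25 = -8 + ((½)*6)*25 = -8 + 3*25 = -8 + 75 = 67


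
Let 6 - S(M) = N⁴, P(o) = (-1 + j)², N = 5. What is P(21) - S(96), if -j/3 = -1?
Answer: 623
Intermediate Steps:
j = 3 (j = -3*(-1) = 3)
P(o) = 4 (P(o) = (-1 + 3)² = 2² = 4)
S(M) = -619 (S(M) = 6 - 1*5⁴ = 6 - 1*625 = 6 - 625 = -619)
P(21) - S(96) = 4 - 1*(-619) = 4 + 619 = 623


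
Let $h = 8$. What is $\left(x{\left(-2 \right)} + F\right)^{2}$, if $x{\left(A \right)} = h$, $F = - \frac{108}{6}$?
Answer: $100$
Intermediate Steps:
$F = -18$ ($F = \left(-108\right) \frac{1}{6} = -18$)
$x{\left(A \right)} = 8$
$\left(x{\left(-2 \right)} + F\right)^{2} = \left(8 - 18\right)^{2} = \left(-10\right)^{2} = 100$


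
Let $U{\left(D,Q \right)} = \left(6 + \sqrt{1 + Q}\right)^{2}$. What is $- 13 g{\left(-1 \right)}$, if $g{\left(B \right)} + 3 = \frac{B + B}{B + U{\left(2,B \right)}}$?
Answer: $\frac{1391}{35} \approx 39.743$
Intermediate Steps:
$g{\left(B \right)} = -3 + \frac{2 B}{B + \left(6 + \sqrt{1 + B}\right)^{2}}$ ($g{\left(B \right)} = -3 + \frac{B + B}{B + \left(6 + \sqrt{1 + B}\right)^{2}} = -3 + \frac{2 B}{B + \left(6 + \sqrt{1 + B}\right)^{2}}$)
$- 13 g{\left(-1 \right)} = - 13 \frac{\left(-1\right) \left(-1\right) - 3 \left(6 + \sqrt{1 - 1}\right)^{2}}{-1 + \left(6 + \sqrt{1 - 1}\right)^{2}} = - 13 \frac{1 - 3 \left(6 + \sqrt{0}\right)^{2}}{-1 + \left(6 + \sqrt{0}\right)^{2}} = - 13 \frac{1 - 3 \left(6 + 0\right)^{2}}{-1 + \left(6 + 0\right)^{2}} = - 13 \frac{1 - 3 \cdot 6^{2}}{-1 + 6^{2}} = - 13 \frac{1 - 108}{-1 + 36} = - 13 \frac{1 - 108}{35} = - 13 \cdot \frac{1}{35} \left(-107\right) = \left(-13\right) \left(- \frac{107}{35}\right) = \frac{1391}{35}$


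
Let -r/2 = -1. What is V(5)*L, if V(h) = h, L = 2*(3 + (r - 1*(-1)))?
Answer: 60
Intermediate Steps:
r = 2 (r = -2*(-1) = 2)
L = 12 (L = 2*(3 + (2 - 1*(-1))) = 2*(3 + (2 + 1)) = 2*(3 + 3) = 2*6 = 12)
V(5)*L = 5*12 = 60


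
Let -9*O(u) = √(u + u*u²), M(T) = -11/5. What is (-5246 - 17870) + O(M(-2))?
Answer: -23116 - I*√8030/225 ≈ -23116.0 - 0.39827*I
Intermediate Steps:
M(T) = -11/5 (M(T) = -11*⅕ = -11/5)
O(u) = -√(u + u³)/9 (O(u) = -√(u + u*u²)/9 = -√(u + u³)/9)
(-5246 - 17870) + O(M(-2)) = (-5246 - 17870) - √(-11/5 + (-11/5)³)/9 = -23116 - √(-11/5 - 1331/125)/9 = -23116 - I*√8030/225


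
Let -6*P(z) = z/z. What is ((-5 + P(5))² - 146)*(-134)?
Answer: 287765/18 ≈ 15987.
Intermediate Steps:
P(z) = -⅙ (P(z) = -z/(6*z) = -⅙*1 = -⅙)
((-5 + P(5))² - 146)*(-134) = ((-5 - ⅙)² - 146)*(-134) = ((-31/6)² - 146)*(-134) = (961/36 - 146)*(-134) = -4295/36*(-134) = 287765/18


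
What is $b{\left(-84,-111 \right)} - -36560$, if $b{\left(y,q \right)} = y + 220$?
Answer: $36696$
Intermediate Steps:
$b{\left(y,q \right)} = 220 + y$
$b{\left(-84,-111 \right)} - -36560 = \left(220 - 84\right) - -36560 = 136 + 36560 = 36696$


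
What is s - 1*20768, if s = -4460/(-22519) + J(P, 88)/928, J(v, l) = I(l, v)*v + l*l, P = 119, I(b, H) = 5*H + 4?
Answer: -14904079949/720608 ≈ -20683.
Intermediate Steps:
I(b, H) = 4 + 5*H
J(v, l) = l² + v*(4 + 5*v) (J(v, l) = (4 + 5*v)*v + l*l = v*(4 + 5*v) + l² = l² + v*(4 + 5*v))
s = 61506995/720608 (s = -4460/(-22519) + (88² + 119*(4 + 5*119))/928 = -4460*(-1/22519) + (7744 + 119*(4 + 595))*(1/928) = 4460/22519 + (7744 + 119*599)*(1/928) = 4460/22519 + (7744 + 71281)*(1/928) = 4460/22519 + 79025*(1/928) = 4460/22519 + 2725/32 = 61506995/720608 ≈ 85.354)
s - 1*20768 = 61506995/720608 - 1*20768 = 61506995/720608 - 20768 = -14904079949/720608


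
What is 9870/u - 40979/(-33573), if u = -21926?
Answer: 14924738/19371621 ≈ 0.77044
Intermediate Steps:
9870/u - 40979/(-33573) = 9870/(-21926) - 40979/(-33573) = 9870*(-1/21926) - 40979*(-1/33573) = -4935/10963 + 40979/33573 = 14924738/19371621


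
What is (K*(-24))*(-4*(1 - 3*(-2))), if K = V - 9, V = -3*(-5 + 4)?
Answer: -4032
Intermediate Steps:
V = 3 (V = -3*(-1) = 3)
K = -6 (K = 3 - 9 = -6)
(K*(-24))*(-4*(1 - 3*(-2))) = (-6*(-24))*(-4*(1 - 3*(-2))) = 144*(-4*(1 + 6)) = 144*(-4*7) = 144*(-28) = -4032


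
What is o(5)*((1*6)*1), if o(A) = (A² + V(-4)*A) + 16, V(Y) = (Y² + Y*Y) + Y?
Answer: 1086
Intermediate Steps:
V(Y) = Y + 2*Y² (V(Y) = (Y² + Y²) + Y = 2*Y² + Y = Y + 2*Y²)
o(A) = 16 + A² + 28*A (o(A) = (A² + (-4*(1 + 2*(-4)))*A) + 16 = (A² + (-4*(1 - 8))*A) + 16 = (A² + (-4*(-7))*A) + 16 = (A² + 28*A) + 16 = 16 + A² + 28*A)
o(5)*((1*6)*1) = (16 + 5² + 28*5)*((1*6)*1) = (16 + 25 + 140)*(6*1) = 181*6 = 1086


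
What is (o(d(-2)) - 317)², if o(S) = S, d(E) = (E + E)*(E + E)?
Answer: 90601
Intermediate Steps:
d(E) = 4*E² (d(E) = (2*E)*(2*E) = 4*E²)
(o(d(-2)) - 317)² = (4*(-2)² - 317)² = (4*4 - 317)² = (16 - 317)² = (-301)² = 90601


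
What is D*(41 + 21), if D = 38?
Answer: 2356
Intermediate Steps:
D*(41 + 21) = 38*(41 + 21) = 38*62 = 2356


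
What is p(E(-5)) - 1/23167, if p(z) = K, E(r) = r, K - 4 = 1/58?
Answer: 5397853/1343686 ≈ 4.0172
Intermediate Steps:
K = 233/58 (K = 4 + 1/58 = 233/58 ≈ 4.0172)
p(z) = 233/58
p(E(-5)) - 1/23167 = 233/58 - 1/23167 = 5397853/1343686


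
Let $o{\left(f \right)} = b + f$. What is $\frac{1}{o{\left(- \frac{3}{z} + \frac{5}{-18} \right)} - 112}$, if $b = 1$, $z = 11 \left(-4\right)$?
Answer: $- \frac{396}{44039} \approx -0.008992$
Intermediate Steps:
$z = -44$
$o{\left(f \right)} = 1 + f$
$\frac{1}{o{\left(- \frac{3}{z} + \frac{5}{-18} \right)} - 112} = \frac{1}{\left(1 + \left(- \frac{3}{-44} + \frac{5}{-18}\right)\right) - 112} = \frac{1}{\left(1 + \left(\left(-3\right) \left(- \frac{1}{44}\right) + 5 \left(- \frac{1}{18}\right)\right)\right) - 112} = \frac{1}{\left(1 + \left(\frac{3}{44} - \frac{5}{18}\right)\right) - 112} = \frac{1}{\left(1 - \frac{83}{396}\right) - 112} = \frac{1}{\frac{313}{396} - 112} = \frac{1}{- \frac{44039}{396}} = - \frac{396}{44039}$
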